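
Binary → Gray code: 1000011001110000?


Binary: 1000011001110000
Gray code: G = B XOR (B >> 1)
B >> 1 = 0100001100111000
1000011001110000 XOR 0100001100111000:
  1 XOR 0 = 1
  0 XOR 1 = 1
  0 XOR 0 = 0
  0 XOR 0 = 0
  0 XOR 0 = 0
  1 XOR 0 = 1
  1 XOR 1 = 0
  0 XOR 1 = 1
  0 XOR 0 = 0
  1 XOR 0 = 1
  1 XOR 1 = 0
  1 XOR 1 = 0
  0 XOR 1 = 1
  0 XOR 0 = 0
  0 XOR 0 = 0
  0 XOR 0 = 0
= 1100010101001000


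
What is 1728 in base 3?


Divide by 3 repeatedly:
1728 ÷ 3 = 576 remainder 0
576 ÷ 3 = 192 remainder 0
192 ÷ 3 = 64 remainder 0
64 ÷ 3 = 21 remainder 1
21 ÷ 3 = 7 remainder 0
7 ÷ 3 = 2 remainder 1
2 ÷ 3 = 0 remainder 2
Reading remainders bottom-up:
= 2101000


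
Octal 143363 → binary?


Each octal digit → 3 binary bits:
  1 = 001
  4 = 100
  3 = 011
  3 = 011
  6 = 110
  3 = 011
Concatenate: 001 100 011 011 110 011
= 001100011011110011


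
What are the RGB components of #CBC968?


Hex: #CBC968
R = CB₁₆ = 203
G = C9₁₆ = 201
B = 68₁₆ = 104
= RGB(203, 201, 104)


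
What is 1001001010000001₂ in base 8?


Group into 3-bit groups: 001001001010000001
  001 = 1
  001 = 1
  001 = 1
  010 = 2
  000 = 0
  001 = 1
= 0o111201


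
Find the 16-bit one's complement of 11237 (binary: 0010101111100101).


Original: 0010101111100101
Invert all bits:
  bit 0: 0 → 1
  bit 1: 0 → 1
  bit 2: 1 → 0
  bit 3: 0 → 1
  bit 4: 1 → 0
  bit 5: 0 → 1
  bit 6: 1 → 0
  bit 7: 1 → 0
  bit 8: 1 → 0
  bit 9: 1 → 0
  bit 10: 1 → 0
  bit 11: 0 → 1
  bit 12: 0 → 1
  bit 13: 1 → 0
  bit 14: 0 → 1
  bit 15: 1 → 0
= 1101010000011010


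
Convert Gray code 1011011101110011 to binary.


Gray code: 1011011101110011
MSB stays the same: 1
Each subsequent bit = prev_binary XOR current_gray:
  B[1] = 1 XOR 0 = 1
  B[2] = 1 XOR 1 = 0
  B[3] = 0 XOR 1 = 1
  B[4] = 1 XOR 0 = 1
  B[5] = 1 XOR 1 = 0
  B[6] = 0 XOR 1 = 1
  B[7] = 1 XOR 1 = 0
  B[8] = 0 XOR 0 = 0
  B[9] = 0 XOR 1 = 1
  B[10] = 1 XOR 1 = 0
  B[11] = 0 XOR 1 = 1
  B[12] = 1 XOR 0 = 1
  B[13] = 1 XOR 0 = 1
  B[14] = 1 XOR 1 = 0
  B[15] = 0 XOR 1 = 1
= 1101101001011101 (55901 decimal)


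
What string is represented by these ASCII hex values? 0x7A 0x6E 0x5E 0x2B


Codes (hex): 0x7A 0x6E 0x5E 0x2B
Per-code ASCII lookup:
  0x7A = 122  (range 97-122: lowercase, 122 - 97 = 25) → 'z'
  0x6E = 110  (range 97-122: lowercase, 110 - 97 = 13) → 'n'
  0x5E = 94  (special character) → '^'
  0x2B = 43  (special character) → '+'
= 'zn^+'


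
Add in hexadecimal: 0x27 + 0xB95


Align and add column by column (LSB to MSB, each column mod 16 with carry):
  0027
+ 0B95
  ----
  col 0: 7(7) + 5(5) + 0 (carry in) = 12 → C(12), carry out 0
  col 1: 2(2) + 9(9) + 0 (carry in) = 11 → B(11), carry out 0
  col 2: 0(0) + B(11) + 0 (carry in) = 11 → B(11), carry out 0
  col 3: 0(0) + 0(0) + 0 (carry in) = 0 → 0(0), carry out 0
Reading digits MSB→LSB: 0BBC
Strip leading zeros: BBC
= 0xBBC


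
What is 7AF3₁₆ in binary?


Each hex digit → 4 binary bits:
  7 = 0111
  A = 1010
  F = 1111
  3 = 0011
Concatenate: 0111 1010 1111 0011
= 0111101011110011


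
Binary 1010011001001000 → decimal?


Positional values:
Bit 3: 1 × 2^3 = 8
Bit 6: 1 × 2^6 = 64
Bit 9: 1 × 2^9 = 512
Bit 10: 1 × 2^10 = 1024
Bit 13: 1 × 2^13 = 8192
Bit 15: 1 × 2^15 = 32768
Sum = 8 + 64 + 512 + 1024 + 8192 + 32768
= 42568


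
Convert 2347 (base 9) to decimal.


Positional values (base 9):
  7 × 9^0 = 7 × 1 = 7
  4 × 9^1 = 4 × 9 = 36
  3 × 9^2 = 3 × 81 = 243
  2 × 9^3 = 2 × 729 = 1458
Sum = 7 + 36 + 243 + 1458
= 1744


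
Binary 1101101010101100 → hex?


Group into 4-bit nibbles: 1101101010101100
  1101 = D
  1010 = A
  1010 = A
  1100 = C
= 0xDAAC


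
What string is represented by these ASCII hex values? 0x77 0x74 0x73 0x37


Codes (hex): 0x77 0x74 0x73 0x37
Per-code ASCII lookup:
  0x77 = 119  (range 97-122: lowercase, 119 - 97 = 22) → 'w'
  0x74 = 116  (range 97-122: lowercase, 116 - 97 = 19) → 't'
  0x73 = 115  (range 97-122: lowercase, 115 - 97 = 18) → 's'
  0x37 = 55  (range 48-57: digits, 55 - 48 = 7) → '7'
= 'wts7'


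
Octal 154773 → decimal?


Positional values:
Position 0: 3 × 8^0 = 3
Position 1: 7 × 8^1 = 56
Position 2: 7 × 8^2 = 448
Position 3: 4 × 8^3 = 2048
Position 4: 5 × 8^4 = 20480
Position 5: 1 × 8^5 = 32768
Sum = 3 + 56 + 448 + 2048 + 20480 + 32768
= 55803


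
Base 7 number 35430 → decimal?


Positional values (base 7):
  0 × 7^0 = 0 × 1 = 0
  3 × 7^1 = 3 × 7 = 21
  4 × 7^2 = 4 × 49 = 196
  5 × 7^3 = 5 × 343 = 1715
  3 × 7^4 = 3 × 2401 = 7203
Sum = 0 + 21 + 196 + 1715 + 7203
= 9135


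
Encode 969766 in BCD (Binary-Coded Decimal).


Each digit → 4-bit binary:
  9 → 1001
  6 → 0110
  9 → 1001
  7 → 0111
  6 → 0110
  6 → 0110
= 1001 0110 1001 0111 0110 0110


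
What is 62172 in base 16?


Divide by 16 repeatedly:
62172 ÷ 16 = 3885 remainder 12 (C)
3885 ÷ 16 = 242 remainder 13 (D)
242 ÷ 16 = 15 remainder 2 (2)
15 ÷ 16 = 0 remainder 15 (F)
Reading remainders bottom-up:
= 0xF2DC


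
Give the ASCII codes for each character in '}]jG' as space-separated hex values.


String: '}]jG'  (4 characters)
Per-character ASCII lookup:
  '}': special character: '}' = 125 → 0x7D
  ']': special character: ']' = 93 → 0x5D
  'j': lowercase starts at 97: 'j' = 97 + 9 = 106 → 0x6A
  'G': uppercase starts at 65: 'G' = 65 + 6 = 71 → 0x47
= 0x7D 0x5D 0x6A 0x47


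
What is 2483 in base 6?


Divide by 6 repeatedly:
2483 ÷ 6 = 413 remainder 5
413 ÷ 6 = 68 remainder 5
68 ÷ 6 = 11 remainder 2
11 ÷ 6 = 1 remainder 5
1 ÷ 6 = 0 remainder 1
Reading remainders bottom-up:
= 15255


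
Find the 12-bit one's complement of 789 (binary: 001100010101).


Original: 001100010101
Invert all bits:
  bit 0: 0 → 1
  bit 1: 0 → 1
  bit 2: 1 → 0
  bit 3: 1 → 0
  bit 4: 0 → 1
  bit 5: 0 → 1
  bit 6: 0 → 1
  bit 7: 1 → 0
  bit 8: 0 → 1
  bit 9: 1 → 0
  bit 10: 0 → 1
  bit 11: 1 → 0
= 110011101010


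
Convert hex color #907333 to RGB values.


Hex: #907333
R = 90₁₆ = 144
G = 73₁₆ = 115
B = 33₁₆ = 51
= RGB(144, 115, 51)


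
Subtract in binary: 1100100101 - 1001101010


Align and subtract column by column (LSB to MSB, borrowing when needed):
  1100100101
- 1001101010
  ----------
  col 0: (1 - 0 borrow-in) - 0 → 1 - 0 = 1, borrow out 0
  col 1: (0 - 0 borrow-in) - 1 → borrow from next column: (0+2) - 1 = 1, borrow out 1
  col 2: (1 - 1 borrow-in) - 0 → 0 - 0 = 0, borrow out 0
  col 3: (0 - 0 borrow-in) - 1 → borrow from next column: (0+2) - 1 = 1, borrow out 1
  col 4: (0 - 1 borrow-in) - 0 → borrow from next column: (-1+2) - 0 = 1, borrow out 1
  col 5: (1 - 1 borrow-in) - 1 → borrow from next column: (0+2) - 1 = 1, borrow out 1
  col 6: (0 - 1 borrow-in) - 1 → borrow from next column: (-1+2) - 1 = 0, borrow out 1
  col 7: (0 - 1 borrow-in) - 0 → borrow from next column: (-1+2) - 0 = 1, borrow out 1
  col 8: (1 - 1 borrow-in) - 0 → 0 - 0 = 0, borrow out 0
  col 9: (1 - 0 borrow-in) - 1 → 1 - 1 = 0, borrow out 0
Reading bits MSB→LSB: 0010111011
Strip leading zeros: 10111011
= 10111011


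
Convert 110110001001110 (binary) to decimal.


Positional values:
Bit 1: 1 × 2^1 = 2
Bit 2: 1 × 2^2 = 4
Bit 3: 1 × 2^3 = 8
Bit 6: 1 × 2^6 = 64
Bit 10: 1 × 2^10 = 1024
Bit 11: 1 × 2^11 = 2048
Bit 13: 1 × 2^13 = 8192
Bit 14: 1 × 2^14 = 16384
Sum = 2 + 4 + 8 + 64 + 1024 + 2048 + 8192 + 16384
= 27726


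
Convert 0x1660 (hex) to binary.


Each hex digit → 4 binary bits:
  1 = 0001
  6 = 0110
  6 = 0110
  0 = 0000
Concatenate: 0001 0110 0110 0000
= 0001011001100000


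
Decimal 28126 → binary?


Divide by 2 repeatedly:
28126 ÷ 2 = 14063 remainder 0
14063 ÷ 2 = 7031 remainder 1
7031 ÷ 2 = 3515 remainder 1
3515 ÷ 2 = 1757 remainder 1
1757 ÷ 2 = 878 remainder 1
878 ÷ 2 = 439 remainder 0
439 ÷ 2 = 219 remainder 1
219 ÷ 2 = 109 remainder 1
109 ÷ 2 = 54 remainder 1
54 ÷ 2 = 27 remainder 0
27 ÷ 2 = 13 remainder 1
13 ÷ 2 = 6 remainder 1
6 ÷ 2 = 3 remainder 0
3 ÷ 2 = 1 remainder 1
1 ÷ 2 = 0 remainder 1
Reading remainders bottom-up:
= 110110111011110


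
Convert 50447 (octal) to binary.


Each octal digit → 3 binary bits:
  5 = 101
  0 = 000
  4 = 100
  4 = 100
  7 = 111
Concatenate: 101 000 100 100 111
= 101000100100111


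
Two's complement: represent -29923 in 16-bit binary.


Original: 0111010011100011
Step 1 - Invert all bits: 1000101100011100
Step 2 - Add 1: 1000101100011100 + 1
= 1000101100011101 (represents -29923)


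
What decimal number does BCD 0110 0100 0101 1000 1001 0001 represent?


Each 4-bit group → digit:
  0110 → 6
  0100 → 4
  0101 → 5
  1000 → 8
  1001 → 9
  0001 → 1
= 645891


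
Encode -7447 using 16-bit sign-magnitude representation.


Sign bit: 1 (negative)
Magnitude: 7447 = 001110100010111
= 1001110100010111


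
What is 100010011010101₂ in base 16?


Group into 4-bit nibbles: 0100010011010101
  0100 = 4
  0100 = 4
  1101 = D
  0101 = 5
= 0x44D5


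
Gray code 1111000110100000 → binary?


Gray code: 1111000110100000
MSB stays the same: 1
Each subsequent bit = prev_binary XOR current_gray:
  B[1] = 1 XOR 1 = 0
  B[2] = 0 XOR 1 = 1
  B[3] = 1 XOR 1 = 0
  B[4] = 0 XOR 0 = 0
  B[5] = 0 XOR 0 = 0
  B[6] = 0 XOR 0 = 0
  B[7] = 0 XOR 1 = 1
  B[8] = 1 XOR 1 = 0
  B[9] = 0 XOR 0 = 0
  B[10] = 0 XOR 1 = 1
  B[11] = 1 XOR 0 = 1
  B[12] = 1 XOR 0 = 1
  B[13] = 1 XOR 0 = 1
  B[14] = 1 XOR 0 = 1
  B[15] = 1 XOR 0 = 1
= 1010000100111111 (41279 decimal)


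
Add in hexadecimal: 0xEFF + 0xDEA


Align and add column by column (LSB to MSB, each column mod 16 with carry):
  0EFF
+ 0DEA
  ----
  col 0: F(15) + A(10) + 0 (carry in) = 25 → 9(9), carry out 1
  col 1: F(15) + E(14) + 1 (carry in) = 30 → E(14), carry out 1
  col 2: E(14) + D(13) + 1 (carry in) = 28 → C(12), carry out 1
  col 3: 0(0) + 0(0) + 1 (carry in) = 1 → 1(1), carry out 0
Reading digits MSB→LSB: 1CE9
Strip leading zeros: 1CE9
= 0x1CE9


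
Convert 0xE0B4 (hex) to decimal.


Positional values:
Position 0: 4 × 16^0 = 4 × 1 = 4
Position 1: B × 16^1 = 11 × 16 = 176
Position 2: 0 × 16^2 = 0 × 256 = 0
Position 3: E × 16^3 = 14 × 4096 = 57344
Sum = 4 + 176 + 0 + 57344
= 57524


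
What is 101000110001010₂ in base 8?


Group into 3-bit groups: 101000110001010
  101 = 5
  000 = 0
  110 = 6
  001 = 1
  010 = 2
= 0o50612


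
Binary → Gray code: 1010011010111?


Binary: 1010011010111
Gray code: G = B XOR (B >> 1)
B >> 1 = 0101001101011
1010011010111 XOR 0101001101011:
  1 XOR 0 = 1
  0 XOR 1 = 1
  1 XOR 0 = 1
  0 XOR 1 = 1
  0 XOR 0 = 0
  1 XOR 0 = 1
  1 XOR 1 = 0
  0 XOR 1 = 1
  1 XOR 0 = 1
  0 XOR 1 = 1
  1 XOR 0 = 1
  1 XOR 1 = 0
  1 XOR 1 = 0
= 1111010111100


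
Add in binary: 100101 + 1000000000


Align and add column by column (LSB to MSB, carry propagating):
  00000100101
+ 01000000000
  -----------
  col 0: 1 + 0 + 0 (carry in) = 1 → bit 1, carry out 0
  col 1: 0 + 0 + 0 (carry in) = 0 → bit 0, carry out 0
  col 2: 1 + 0 + 0 (carry in) = 1 → bit 1, carry out 0
  col 3: 0 + 0 + 0 (carry in) = 0 → bit 0, carry out 0
  col 4: 0 + 0 + 0 (carry in) = 0 → bit 0, carry out 0
  col 5: 1 + 0 + 0 (carry in) = 1 → bit 1, carry out 0
  col 6: 0 + 0 + 0 (carry in) = 0 → bit 0, carry out 0
  col 7: 0 + 0 + 0 (carry in) = 0 → bit 0, carry out 0
  col 8: 0 + 0 + 0 (carry in) = 0 → bit 0, carry out 0
  col 9: 0 + 1 + 0 (carry in) = 1 → bit 1, carry out 0
  col 10: 0 + 0 + 0 (carry in) = 0 → bit 0, carry out 0
Reading bits MSB→LSB: 01000100101
Strip leading zeros: 1000100101
= 1000100101


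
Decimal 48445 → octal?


Divide by 8 repeatedly:
48445 ÷ 8 = 6055 remainder 5
6055 ÷ 8 = 756 remainder 7
756 ÷ 8 = 94 remainder 4
94 ÷ 8 = 11 remainder 6
11 ÷ 8 = 1 remainder 3
1 ÷ 8 = 0 remainder 1
Reading remainders bottom-up:
= 0o136475


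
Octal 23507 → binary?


Each octal digit → 3 binary bits:
  2 = 010
  3 = 011
  5 = 101
  0 = 000
  7 = 111
Concatenate: 010 011 101 000 111
= 010011101000111


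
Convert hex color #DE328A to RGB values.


Hex: #DE328A
R = DE₁₆ = 222
G = 32₁₆ = 50
B = 8A₁₆ = 138
= RGB(222, 50, 138)


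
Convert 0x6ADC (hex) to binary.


Each hex digit → 4 binary bits:
  6 = 0110
  A = 1010
  D = 1101
  C = 1100
Concatenate: 0110 1010 1101 1100
= 0110101011011100


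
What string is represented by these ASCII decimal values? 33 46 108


Codes (decimal): 33 46 108
Per-code ASCII lookup:
  33  (special character) → '!'
  46  (special character) → '.'
  108  (range 97-122: lowercase, 108 - 97 = 11) → 'l'
= '!.l'


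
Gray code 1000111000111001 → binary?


Gray code: 1000111000111001
MSB stays the same: 1
Each subsequent bit = prev_binary XOR current_gray:
  B[1] = 1 XOR 0 = 1
  B[2] = 1 XOR 0 = 1
  B[3] = 1 XOR 0 = 1
  B[4] = 1 XOR 1 = 0
  B[5] = 0 XOR 1 = 1
  B[6] = 1 XOR 1 = 0
  B[7] = 0 XOR 0 = 0
  B[8] = 0 XOR 0 = 0
  B[9] = 0 XOR 0 = 0
  B[10] = 0 XOR 1 = 1
  B[11] = 1 XOR 1 = 0
  B[12] = 0 XOR 1 = 1
  B[13] = 1 XOR 0 = 1
  B[14] = 1 XOR 0 = 1
  B[15] = 1 XOR 1 = 0
= 1111010000101110 (62510 decimal)


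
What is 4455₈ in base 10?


Positional values:
Position 0: 5 × 8^0 = 5
Position 1: 5 × 8^1 = 40
Position 2: 4 × 8^2 = 256
Position 3: 4 × 8^3 = 2048
Sum = 5 + 40 + 256 + 2048
= 2349


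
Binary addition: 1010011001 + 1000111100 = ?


Align and add column by column (LSB to MSB, carry propagating):
  01010011001
+ 01000111100
  -----------
  col 0: 1 + 0 + 0 (carry in) = 1 → bit 1, carry out 0
  col 1: 0 + 0 + 0 (carry in) = 0 → bit 0, carry out 0
  col 2: 0 + 1 + 0 (carry in) = 1 → bit 1, carry out 0
  col 3: 1 + 1 + 0 (carry in) = 2 → bit 0, carry out 1
  col 4: 1 + 1 + 1 (carry in) = 3 → bit 1, carry out 1
  col 5: 0 + 1 + 1 (carry in) = 2 → bit 0, carry out 1
  col 6: 0 + 0 + 1 (carry in) = 1 → bit 1, carry out 0
  col 7: 1 + 0 + 0 (carry in) = 1 → bit 1, carry out 0
  col 8: 0 + 0 + 0 (carry in) = 0 → bit 0, carry out 0
  col 9: 1 + 1 + 0 (carry in) = 2 → bit 0, carry out 1
  col 10: 0 + 0 + 1 (carry in) = 1 → bit 1, carry out 0
Reading bits MSB→LSB: 10011010101
Strip leading zeros: 10011010101
= 10011010101


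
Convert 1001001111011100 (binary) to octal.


Group into 3-bit groups: 001001001111011100
  001 = 1
  001 = 1
  001 = 1
  111 = 7
  011 = 3
  100 = 4
= 0o111734


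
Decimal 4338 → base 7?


Divide by 7 repeatedly:
4338 ÷ 7 = 619 remainder 5
619 ÷ 7 = 88 remainder 3
88 ÷ 7 = 12 remainder 4
12 ÷ 7 = 1 remainder 5
1 ÷ 7 = 0 remainder 1
Reading remainders bottom-up:
= 15435


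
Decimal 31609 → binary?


Divide by 2 repeatedly:
31609 ÷ 2 = 15804 remainder 1
15804 ÷ 2 = 7902 remainder 0
7902 ÷ 2 = 3951 remainder 0
3951 ÷ 2 = 1975 remainder 1
1975 ÷ 2 = 987 remainder 1
987 ÷ 2 = 493 remainder 1
493 ÷ 2 = 246 remainder 1
246 ÷ 2 = 123 remainder 0
123 ÷ 2 = 61 remainder 1
61 ÷ 2 = 30 remainder 1
30 ÷ 2 = 15 remainder 0
15 ÷ 2 = 7 remainder 1
7 ÷ 2 = 3 remainder 1
3 ÷ 2 = 1 remainder 1
1 ÷ 2 = 0 remainder 1
Reading remainders bottom-up:
= 111101101111001


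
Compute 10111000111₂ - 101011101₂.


Align and subtract column by column (LSB to MSB, borrowing when needed):
  10111000111
- 00101011101
  -----------
  col 0: (1 - 0 borrow-in) - 1 → 1 - 1 = 0, borrow out 0
  col 1: (1 - 0 borrow-in) - 0 → 1 - 0 = 1, borrow out 0
  col 2: (1 - 0 borrow-in) - 1 → 1 - 1 = 0, borrow out 0
  col 3: (0 - 0 borrow-in) - 1 → borrow from next column: (0+2) - 1 = 1, borrow out 1
  col 4: (0 - 1 borrow-in) - 1 → borrow from next column: (-1+2) - 1 = 0, borrow out 1
  col 5: (0 - 1 borrow-in) - 0 → borrow from next column: (-1+2) - 0 = 1, borrow out 1
  col 6: (1 - 1 borrow-in) - 1 → borrow from next column: (0+2) - 1 = 1, borrow out 1
  col 7: (1 - 1 borrow-in) - 0 → 0 - 0 = 0, borrow out 0
  col 8: (1 - 0 borrow-in) - 1 → 1 - 1 = 0, borrow out 0
  col 9: (0 - 0 borrow-in) - 0 → 0 - 0 = 0, borrow out 0
  col 10: (1 - 0 borrow-in) - 0 → 1 - 0 = 1, borrow out 0
Reading bits MSB→LSB: 10001101010
Strip leading zeros: 10001101010
= 10001101010


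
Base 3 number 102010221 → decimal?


Positional values (base 3):
  1 × 3^0 = 1 × 1 = 1
  2 × 3^1 = 2 × 3 = 6
  2 × 3^2 = 2 × 9 = 18
  0 × 3^3 = 0 × 27 = 0
  1 × 3^4 = 1 × 81 = 81
  0 × 3^5 = 0 × 243 = 0
  2 × 3^6 = 2 × 729 = 1458
  0 × 3^7 = 0 × 2187 = 0
  1 × 3^8 = 1 × 6561 = 6561
Sum = 1 + 6 + 18 + 0 + 81 + 0 + 1458 + 0 + 6561
= 8125


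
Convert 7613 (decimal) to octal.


Divide by 8 repeatedly:
7613 ÷ 8 = 951 remainder 5
951 ÷ 8 = 118 remainder 7
118 ÷ 8 = 14 remainder 6
14 ÷ 8 = 1 remainder 6
1 ÷ 8 = 0 remainder 1
Reading remainders bottom-up:
= 0o16675


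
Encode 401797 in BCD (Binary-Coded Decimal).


Each digit → 4-bit binary:
  4 → 0100
  0 → 0000
  1 → 0001
  7 → 0111
  9 → 1001
  7 → 0111
= 0100 0000 0001 0111 1001 0111


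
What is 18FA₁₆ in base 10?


Positional values:
Position 0: A × 16^0 = 10 × 1 = 10
Position 1: F × 16^1 = 15 × 16 = 240
Position 2: 8 × 16^2 = 8 × 256 = 2048
Position 3: 1 × 16^3 = 1 × 4096 = 4096
Sum = 10 + 240 + 2048 + 4096
= 6394


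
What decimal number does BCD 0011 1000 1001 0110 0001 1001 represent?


Each 4-bit group → digit:
  0011 → 3
  1000 → 8
  1001 → 9
  0110 → 6
  0001 → 1
  1001 → 9
= 389619


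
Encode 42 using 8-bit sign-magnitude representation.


Sign bit: 0 (positive)
Magnitude: 42 = 0101010
= 00101010


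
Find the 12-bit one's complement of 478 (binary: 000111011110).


Original: 000111011110
Invert all bits:
  bit 0: 0 → 1
  bit 1: 0 → 1
  bit 2: 0 → 1
  bit 3: 1 → 0
  bit 4: 1 → 0
  bit 5: 1 → 0
  bit 6: 0 → 1
  bit 7: 1 → 0
  bit 8: 1 → 0
  bit 9: 1 → 0
  bit 10: 1 → 0
  bit 11: 0 → 1
= 111000100001


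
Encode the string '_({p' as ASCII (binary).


String: '_({p'  (4 characters)
Per-character ASCII lookup:
  '_': special character: '_' = 95 → 1011111
  '(': special character: '(' = 40 → 101000
  '{': special character: '{' = 123 → 1111011
  'p': lowercase starts at 97: 'p' = 97 + 15 = 112 → 1110000
= 1011111 101000 1111011 1110000


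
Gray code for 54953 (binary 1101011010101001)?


Binary: 1101011010101001
Gray code: G = B XOR (B >> 1)
B >> 1 = 0110101101010100
1101011010101001 XOR 0110101101010100:
  1 XOR 0 = 1
  1 XOR 1 = 0
  0 XOR 1 = 1
  1 XOR 0 = 1
  0 XOR 1 = 1
  1 XOR 0 = 1
  1 XOR 1 = 0
  0 XOR 1 = 1
  1 XOR 0 = 1
  0 XOR 1 = 1
  1 XOR 0 = 1
  0 XOR 1 = 1
  1 XOR 0 = 1
  0 XOR 1 = 1
  0 XOR 0 = 0
  1 XOR 0 = 1
= 1011110111111101


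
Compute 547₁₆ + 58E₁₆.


Align and add column by column (LSB to MSB, each column mod 16 with carry):
  0547
+ 058E
  ----
  col 0: 7(7) + E(14) + 0 (carry in) = 21 → 5(5), carry out 1
  col 1: 4(4) + 8(8) + 1 (carry in) = 13 → D(13), carry out 0
  col 2: 5(5) + 5(5) + 0 (carry in) = 10 → A(10), carry out 0
  col 3: 0(0) + 0(0) + 0 (carry in) = 0 → 0(0), carry out 0
Reading digits MSB→LSB: 0AD5
Strip leading zeros: AD5
= 0xAD5


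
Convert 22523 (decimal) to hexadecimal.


Divide by 16 repeatedly:
22523 ÷ 16 = 1407 remainder 11 (B)
1407 ÷ 16 = 87 remainder 15 (F)
87 ÷ 16 = 5 remainder 7 (7)
5 ÷ 16 = 0 remainder 5 (5)
Reading remainders bottom-up:
= 0x57FB


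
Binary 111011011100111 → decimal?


Positional values:
Bit 0: 1 × 2^0 = 1
Bit 1: 1 × 2^1 = 2
Bit 2: 1 × 2^2 = 4
Bit 5: 1 × 2^5 = 32
Bit 6: 1 × 2^6 = 64
Bit 7: 1 × 2^7 = 128
Bit 9: 1 × 2^9 = 512
Bit 10: 1 × 2^10 = 1024
Bit 12: 1 × 2^12 = 4096
Bit 13: 1 × 2^13 = 8192
Bit 14: 1 × 2^14 = 16384
Sum = 1 + 2 + 4 + 32 + 64 + 128 + 512 + 1024 + 4096 + 8192 + 16384
= 30439


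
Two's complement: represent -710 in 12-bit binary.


Original: 001011000110
Step 1 - Invert all bits: 110100111001
Step 2 - Add 1: 110100111001 + 1
= 110100111010 (represents -710)


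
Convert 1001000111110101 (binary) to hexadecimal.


Group into 4-bit nibbles: 1001000111110101
  1001 = 9
  0001 = 1
  1111 = F
  0101 = 5
= 0x91F5


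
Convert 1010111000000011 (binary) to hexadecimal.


Group into 4-bit nibbles: 1010111000000011
  1010 = A
  1110 = E
  0000 = 0
  0011 = 3
= 0xAE03


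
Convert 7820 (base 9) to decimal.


Positional values (base 9):
  0 × 9^0 = 0 × 1 = 0
  2 × 9^1 = 2 × 9 = 18
  8 × 9^2 = 8 × 81 = 648
  7 × 9^3 = 7 × 729 = 5103
Sum = 0 + 18 + 648 + 5103
= 5769


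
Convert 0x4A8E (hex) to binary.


Each hex digit → 4 binary bits:
  4 = 0100
  A = 1010
  8 = 1000
  E = 1110
Concatenate: 0100 1010 1000 1110
= 0100101010001110


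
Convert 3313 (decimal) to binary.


Divide by 2 repeatedly:
3313 ÷ 2 = 1656 remainder 1
1656 ÷ 2 = 828 remainder 0
828 ÷ 2 = 414 remainder 0
414 ÷ 2 = 207 remainder 0
207 ÷ 2 = 103 remainder 1
103 ÷ 2 = 51 remainder 1
51 ÷ 2 = 25 remainder 1
25 ÷ 2 = 12 remainder 1
12 ÷ 2 = 6 remainder 0
6 ÷ 2 = 3 remainder 0
3 ÷ 2 = 1 remainder 1
1 ÷ 2 = 0 remainder 1
Reading remainders bottom-up:
= 110011110001


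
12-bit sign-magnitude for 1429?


Sign bit: 0 (positive)
Magnitude: 1429 = 10110010101
= 010110010101


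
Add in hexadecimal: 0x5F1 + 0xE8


Align and add column by column (LSB to MSB, each column mod 16 with carry):
  05F1
+ 00E8
  ----
  col 0: 1(1) + 8(8) + 0 (carry in) = 9 → 9(9), carry out 0
  col 1: F(15) + E(14) + 0 (carry in) = 29 → D(13), carry out 1
  col 2: 5(5) + 0(0) + 1 (carry in) = 6 → 6(6), carry out 0
  col 3: 0(0) + 0(0) + 0 (carry in) = 0 → 0(0), carry out 0
Reading digits MSB→LSB: 06D9
Strip leading zeros: 6D9
= 0x6D9


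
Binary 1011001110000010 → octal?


Group into 3-bit groups: 001011001110000010
  001 = 1
  011 = 3
  001 = 1
  110 = 6
  000 = 0
  010 = 2
= 0o131602


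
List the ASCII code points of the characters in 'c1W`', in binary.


String: 'c1W`'  (4 characters)
Per-character ASCII lookup:
  'c': lowercase starts at 97: 'c' = 97 + 2 = 99 → 1100011
  '1': digits start at 48: '1' = 48 + 1 = 49 → 110001
  'W': uppercase starts at 65: 'W' = 65 + 22 = 87 → 1010111
  '`': special character: '`' = 96 → 1100000
= 1100011 110001 1010111 1100000


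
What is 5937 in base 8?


Divide by 8 repeatedly:
5937 ÷ 8 = 742 remainder 1
742 ÷ 8 = 92 remainder 6
92 ÷ 8 = 11 remainder 4
11 ÷ 8 = 1 remainder 3
1 ÷ 8 = 0 remainder 1
Reading remainders bottom-up:
= 0o13461


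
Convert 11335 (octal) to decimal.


Positional values:
Position 0: 5 × 8^0 = 5
Position 1: 3 × 8^1 = 24
Position 2: 3 × 8^2 = 192
Position 3: 1 × 8^3 = 512
Position 4: 1 × 8^4 = 4096
Sum = 5 + 24 + 192 + 512 + 4096
= 4829


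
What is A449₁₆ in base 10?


Positional values:
Position 0: 9 × 16^0 = 9 × 1 = 9
Position 1: 4 × 16^1 = 4 × 16 = 64
Position 2: 4 × 16^2 = 4 × 256 = 1024
Position 3: A × 16^3 = 10 × 4096 = 40960
Sum = 9 + 64 + 1024 + 40960
= 42057


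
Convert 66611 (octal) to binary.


Each octal digit → 3 binary bits:
  6 = 110
  6 = 110
  6 = 110
  1 = 001
  1 = 001
Concatenate: 110 110 110 001 001
= 110110110001001


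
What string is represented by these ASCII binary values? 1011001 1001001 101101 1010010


Codes (binary): 1011001 1001001 101101 1010010
Per-code ASCII lookup:
  1011001 = 89  (range 65-90: uppercase, 89 - 65 = 24) → 'Y'
  1001001 = 73  (range 65-90: uppercase, 73 - 65 = 8) → 'I'
  101101 = 45  (special character) → '-'
  1010010 = 82  (range 65-90: uppercase, 82 - 65 = 17) → 'R'
= 'YI-R'


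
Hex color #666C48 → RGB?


Hex: #666C48
R = 66₁₆ = 102
G = 6C₁₆ = 108
B = 48₁₆ = 72
= RGB(102, 108, 72)


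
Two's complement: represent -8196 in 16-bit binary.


Original: 0010000000000100
Step 1 - Invert all bits: 1101111111111011
Step 2 - Add 1: 1101111111111011 + 1
= 1101111111111100 (represents -8196)


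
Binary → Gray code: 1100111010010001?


Binary: 1100111010010001
Gray code: G = B XOR (B >> 1)
B >> 1 = 0110011101001000
1100111010010001 XOR 0110011101001000:
  1 XOR 0 = 1
  1 XOR 1 = 0
  0 XOR 1 = 1
  0 XOR 0 = 0
  1 XOR 0 = 1
  1 XOR 1 = 0
  1 XOR 1 = 0
  0 XOR 1 = 1
  1 XOR 0 = 1
  0 XOR 1 = 1
  0 XOR 0 = 0
  1 XOR 0 = 1
  0 XOR 1 = 1
  0 XOR 0 = 0
  0 XOR 0 = 0
  1 XOR 0 = 1
= 1010100111011001


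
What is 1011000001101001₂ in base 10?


Positional values:
Bit 0: 1 × 2^0 = 1
Bit 3: 1 × 2^3 = 8
Bit 5: 1 × 2^5 = 32
Bit 6: 1 × 2^6 = 64
Bit 12: 1 × 2^12 = 4096
Bit 13: 1 × 2^13 = 8192
Bit 15: 1 × 2^15 = 32768
Sum = 1 + 8 + 32 + 64 + 4096 + 8192 + 32768
= 45161


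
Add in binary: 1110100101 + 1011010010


Align and add column by column (LSB to MSB, carry propagating):
  01110100101
+ 01011010010
  -----------
  col 0: 1 + 0 + 0 (carry in) = 1 → bit 1, carry out 0
  col 1: 0 + 1 + 0 (carry in) = 1 → bit 1, carry out 0
  col 2: 1 + 0 + 0 (carry in) = 1 → bit 1, carry out 0
  col 3: 0 + 0 + 0 (carry in) = 0 → bit 0, carry out 0
  col 4: 0 + 1 + 0 (carry in) = 1 → bit 1, carry out 0
  col 5: 1 + 0 + 0 (carry in) = 1 → bit 1, carry out 0
  col 6: 0 + 1 + 0 (carry in) = 1 → bit 1, carry out 0
  col 7: 1 + 1 + 0 (carry in) = 2 → bit 0, carry out 1
  col 8: 1 + 0 + 1 (carry in) = 2 → bit 0, carry out 1
  col 9: 1 + 1 + 1 (carry in) = 3 → bit 1, carry out 1
  col 10: 0 + 0 + 1 (carry in) = 1 → bit 1, carry out 0
Reading bits MSB→LSB: 11001110111
Strip leading zeros: 11001110111
= 11001110111


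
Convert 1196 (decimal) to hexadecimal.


Divide by 16 repeatedly:
1196 ÷ 16 = 74 remainder 12 (C)
74 ÷ 16 = 4 remainder 10 (A)
4 ÷ 16 = 0 remainder 4 (4)
Reading remainders bottom-up:
= 0x4AC


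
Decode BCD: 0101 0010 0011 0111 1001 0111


Each 4-bit group → digit:
  0101 → 5
  0010 → 2
  0011 → 3
  0111 → 7
  1001 → 9
  0111 → 7
= 523797


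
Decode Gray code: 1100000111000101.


Gray code: 1100000111000101
MSB stays the same: 1
Each subsequent bit = prev_binary XOR current_gray:
  B[1] = 1 XOR 1 = 0
  B[2] = 0 XOR 0 = 0
  B[3] = 0 XOR 0 = 0
  B[4] = 0 XOR 0 = 0
  B[5] = 0 XOR 0 = 0
  B[6] = 0 XOR 0 = 0
  B[7] = 0 XOR 1 = 1
  B[8] = 1 XOR 1 = 0
  B[9] = 0 XOR 1 = 1
  B[10] = 1 XOR 0 = 1
  B[11] = 1 XOR 0 = 1
  B[12] = 1 XOR 0 = 1
  B[13] = 1 XOR 1 = 0
  B[14] = 0 XOR 0 = 0
  B[15] = 0 XOR 1 = 1
= 1000000101111001 (33145 decimal)


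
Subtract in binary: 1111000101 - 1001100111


Align and subtract column by column (LSB to MSB, borrowing when needed):
  1111000101
- 1001100111
  ----------
  col 0: (1 - 0 borrow-in) - 1 → 1 - 1 = 0, borrow out 0
  col 1: (0 - 0 borrow-in) - 1 → borrow from next column: (0+2) - 1 = 1, borrow out 1
  col 2: (1 - 1 borrow-in) - 1 → borrow from next column: (0+2) - 1 = 1, borrow out 1
  col 3: (0 - 1 borrow-in) - 0 → borrow from next column: (-1+2) - 0 = 1, borrow out 1
  col 4: (0 - 1 borrow-in) - 0 → borrow from next column: (-1+2) - 0 = 1, borrow out 1
  col 5: (0 - 1 borrow-in) - 1 → borrow from next column: (-1+2) - 1 = 0, borrow out 1
  col 6: (1 - 1 borrow-in) - 1 → borrow from next column: (0+2) - 1 = 1, borrow out 1
  col 7: (1 - 1 borrow-in) - 0 → 0 - 0 = 0, borrow out 0
  col 8: (1 - 0 borrow-in) - 0 → 1 - 0 = 1, borrow out 0
  col 9: (1 - 0 borrow-in) - 1 → 1 - 1 = 0, borrow out 0
Reading bits MSB→LSB: 0101011110
Strip leading zeros: 101011110
= 101011110


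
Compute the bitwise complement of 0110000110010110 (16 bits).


Original: 0110000110010110
Invert all bits:
  bit 0: 0 → 1
  bit 1: 1 → 0
  bit 2: 1 → 0
  bit 3: 0 → 1
  bit 4: 0 → 1
  bit 5: 0 → 1
  bit 6: 0 → 1
  bit 7: 1 → 0
  bit 8: 1 → 0
  bit 9: 0 → 1
  bit 10: 0 → 1
  bit 11: 1 → 0
  bit 12: 0 → 1
  bit 13: 1 → 0
  bit 14: 1 → 0
  bit 15: 0 → 1
= 1001111001101001


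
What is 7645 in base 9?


Divide by 9 repeatedly:
7645 ÷ 9 = 849 remainder 4
849 ÷ 9 = 94 remainder 3
94 ÷ 9 = 10 remainder 4
10 ÷ 9 = 1 remainder 1
1 ÷ 9 = 0 remainder 1
Reading remainders bottom-up:
= 11434


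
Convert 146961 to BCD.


Each digit → 4-bit binary:
  1 → 0001
  4 → 0100
  6 → 0110
  9 → 1001
  6 → 0110
  1 → 0001
= 0001 0100 0110 1001 0110 0001


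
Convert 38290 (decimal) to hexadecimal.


Divide by 16 repeatedly:
38290 ÷ 16 = 2393 remainder 2 (2)
2393 ÷ 16 = 149 remainder 9 (9)
149 ÷ 16 = 9 remainder 5 (5)
9 ÷ 16 = 0 remainder 9 (9)
Reading remainders bottom-up:
= 0x9592


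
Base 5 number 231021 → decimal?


Positional values (base 5):
  1 × 5^0 = 1 × 1 = 1
  2 × 5^1 = 2 × 5 = 10
  0 × 5^2 = 0 × 25 = 0
  1 × 5^3 = 1 × 125 = 125
  3 × 5^4 = 3 × 625 = 1875
  2 × 5^5 = 2 × 3125 = 6250
Sum = 1 + 10 + 0 + 125 + 1875 + 6250
= 8261


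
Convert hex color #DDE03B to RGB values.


Hex: #DDE03B
R = DD₁₆ = 221
G = E0₁₆ = 224
B = 3B₁₆ = 59
= RGB(221, 224, 59)


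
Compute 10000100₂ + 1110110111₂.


Align and add column by column (LSB to MSB, carry propagating):
  00010000100
+ 01110110111
  -----------
  col 0: 0 + 1 + 0 (carry in) = 1 → bit 1, carry out 0
  col 1: 0 + 1 + 0 (carry in) = 1 → bit 1, carry out 0
  col 2: 1 + 1 + 0 (carry in) = 2 → bit 0, carry out 1
  col 3: 0 + 0 + 1 (carry in) = 1 → bit 1, carry out 0
  col 4: 0 + 1 + 0 (carry in) = 1 → bit 1, carry out 0
  col 5: 0 + 1 + 0 (carry in) = 1 → bit 1, carry out 0
  col 6: 0 + 0 + 0 (carry in) = 0 → bit 0, carry out 0
  col 7: 1 + 1 + 0 (carry in) = 2 → bit 0, carry out 1
  col 8: 0 + 1 + 1 (carry in) = 2 → bit 0, carry out 1
  col 9: 0 + 1 + 1 (carry in) = 2 → bit 0, carry out 1
  col 10: 0 + 0 + 1 (carry in) = 1 → bit 1, carry out 0
Reading bits MSB→LSB: 10000111011
Strip leading zeros: 10000111011
= 10000111011


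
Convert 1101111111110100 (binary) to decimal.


Positional values:
Bit 2: 1 × 2^2 = 4
Bit 4: 1 × 2^4 = 16
Bit 5: 1 × 2^5 = 32
Bit 6: 1 × 2^6 = 64
Bit 7: 1 × 2^7 = 128
Bit 8: 1 × 2^8 = 256
Bit 9: 1 × 2^9 = 512
Bit 10: 1 × 2^10 = 1024
Bit 11: 1 × 2^11 = 2048
Bit 12: 1 × 2^12 = 4096
Bit 14: 1 × 2^14 = 16384
Bit 15: 1 × 2^15 = 32768
Sum = 4 + 16 + 32 + 64 + 128 + 256 + 512 + 1024 + 2048 + 4096 + 16384 + 32768
= 57332


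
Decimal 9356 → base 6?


Divide by 6 repeatedly:
9356 ÷ 6 = 1559 remainder 2
1559 ÷ 6 = 259 remainder 5
259 ÷ 6 = 43 remainder 1
43 ÷ 6 = 7 remainder 1
7 ÷ 6 = 1 remainder 1
1 ÷ 6 = 0 remainder 1
Reading remainders bottom-up:
= 111152


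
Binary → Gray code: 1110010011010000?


Binary: 1110010011010000
Gray code: G = B XOR (B >> 1)
B >> 1 = 0111001001101000
1110010011010000 XOR 0111001001101000:
  1 XOR 0 = 1
  1 XOR 1 = 0
  1 XOR 1 = 0
  0 XOR 1 = 1
  0 XOR 0 = 0
  1 XOR 0 = 1
  0 XOR 1 = 1
  0 XOR 0 = 0
  1 XOR 0 = 1
  1 XOR 1 = 0
  0 XOR 1 = 1
  1 XOR 0 = 1
  0 XOR 1 = 1
  0 XOR 0 = 0
  0 XOR 0 = 0
  0 XOR 0 = 0
= 1001011010111000


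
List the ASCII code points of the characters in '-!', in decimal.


String: '-!'  (2 characters)
Per-character ASCII lookup:
  '-': special character: '-' = 45
  '!': special character: '!' = 33
= 45 33


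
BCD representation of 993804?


Each digit → 4-bit binary:
  9 → 1001
  9 → 1001
  3 → 0011
  8 → 1000
  0 → 0000
  4 → 0100
= 1001 1001 0011 1000 0000 0100


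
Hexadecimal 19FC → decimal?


Positional values:
Position 0: C × 16^0 = 12 × 1 = 12
Position 1: F × 16^1 = 15 × 16 = 240
Position 2: 9 × 16^2 = 9 × 256 = 2304
Position 3: 1 × 16^3 = 1 × 4096 = 4096
Sum = 12 + 240 + 2304 + 4096
= 6652


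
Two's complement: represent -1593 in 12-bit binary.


Original: 011000111001
Step 1 - Invert all bits: 100111000110
Step 2 - Add 1: 100111000110 + 1
= 100111000111 (represents -1593)


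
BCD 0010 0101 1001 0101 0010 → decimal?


Each 4-bit group → digit:
  0010 → 2
  0101 → 5
  1001 → 9
  0101 → 5
  0010 → 2
= 25952


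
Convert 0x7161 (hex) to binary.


Each hex digit → 4 binary bits:
  7 = 0111
  1 = 0001
  6 = 0110
  1 = 0001
Concatenate: 0111 0001 0110 0001
= 0111000101100001


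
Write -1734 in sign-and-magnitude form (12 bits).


Sign bit: 1 (negative)
Magnitude: 1734 = 11011000110
= 111011000110


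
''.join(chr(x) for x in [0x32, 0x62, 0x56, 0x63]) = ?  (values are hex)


Codes (hex): 0x32 0x62 0x56 0x63
Per-code ASCII lookup:
  0x32 = 50  (range 48-57: digits, 50 - 48 = 2) → '2'
  0x62 = 98  (range 97-122: lowercase, 98 - 97 = 1) → 'b'
  0x56 = 86  (range 65-90: uppercase, 86 - 65 = 21) → 'V'
  0x63 = 99  (range 97-122: lowercase, 99 - 97 = 2) → 'c'
= '2bVc'


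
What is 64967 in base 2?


Divide by 2 repeatedly:
64967 ÷ 2 = 32483 remainder 1
32483 ÷ 2 = 16241 remainder 1
16241 ÷ 2 = 8120 remainder 1
8120 ÷ 2 = 4060 remainder 0
4060 ÷ 2 = 2030 remainder 0
2030 ÷ 2 = 1015 remainder 0
1015 ÷ 2 = 507 remainder 1
507 ÷ 2 = 253 remainder 1
253 ÷ 2 = 126 remainder 1
126 ÷ 2 = 63 remainder 0
63 ÷ 2 = 31 remainder 1
31 ÷ 2 = 15 remainder 1
15 ÷ 2 = 7 remainder 1
7 ÷ 2 = 3 remainder 1
3 ÷ 2 = 1 remainder 1
1 ÷ 2 = 0 remainder 1
Reading remainders bottom-up:
= 1111110111000111


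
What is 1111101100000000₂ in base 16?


Group into 4-bit nibbles: 1111101100000000
  1111 = F
  1011 = B
  0000 = 0
  0000 = 0
= 0xFB00


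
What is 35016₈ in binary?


Each octal digit → 3 binary bits:
  3 = 011
  5 = 101
  0 = 000
  1 = 001
  6 = 110
Concatenate: 011 101 000 001 110
= 011101000001110


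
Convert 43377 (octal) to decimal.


Positional values:
Position 0: 7 × 8^0 = 7
Position 1: 7 × 8^1 = 56
Position 2: 3 × 8^2 = 192
Position 3: 3 × 8^3 = 1536
Position 4: 4 × 8^4 = 16384
Sum = 7 + 56 + 192 + 1536 + 16384
= 18175


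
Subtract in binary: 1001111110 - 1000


Align and subtract column by column (LSB to MSB, borrowing when needed):
  1001111110
- 0000001000
  ----------
  col 0: (0 - 0 borrow-in) - 0 → 0 - 0 = 0, borrow out 0
  col 1: (1 - 0 borrow-in) - 0 → 1 - 0 = 1, borrow out 0
  col 2: (1 - 0 borrow-in) - 0 → 1 - 0 = 1, borrow out 0
  col 3: (1 - 0 borrow-in) - 1 → 1 - 1 = 0, borrow out 0
  col 4: (1 - 0 borrow-in) - 0 → 1 - 0 = 1, borrow out 0
  col 5: (1 - 0 borrow-in) - 0 → 1 - 0 = 1, borrow out 0
  col 6: (1 - 0 borrow-in) - 0 → 1 - 0 = 1, borrow out 0
  col 7: (0 - 0 borrow-in) - 0 → 0 - 0 = 0, borrow out 0
  col 8: (0 - 0 borrow-in) - 0 → 0 - 0 = 0, borrow out 0
  col 9: (1 - 0 borrow-in) - 0 → 1 - 0 = 1, borrow out 0
Reading bits MSB→LSB: 1001110110
Strip leading zeros: 1001110110
= 1001110110


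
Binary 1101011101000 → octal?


Group into 3-bit groups: 001101011101000
  001 = 1
  101 = 5
  011 = 3
  101 = 5
  000 = 0
= 0o15350


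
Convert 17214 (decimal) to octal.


Divide by 8 repeatedly:
17214 ÷ 8 = 2151 remainder 6
2151 ÷ 8 = 268 remainder 7
268 ÷ 8 = 33 remainder 4
33 ÷ 8 = 4 remainder 1
4 ÷ 8 = 0 remainder 4
Reading remainders bottom-up:
= 0o41476


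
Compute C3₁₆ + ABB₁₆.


Align and add column by column (LSB to MSB, each column mod 16 with carry):
  00C3
+ 0ABB
  ----
  col 0: 3(3) + B(11) + 0 (carry in) = 14 → E(14), carry out 0
  col 1: C(12) + B(11) + 0 (carry in) = 23 → 7(7), carry out 1
  col 2: 0(0) + A(10) + 1 (carry in) = 11 → B(11), carry out 0
  col 3: 0(0) + 0(0) + 0 (carry in) = 0 → 0(0), carry out 0
Reading digits MSB→LSB: 0B7E
Strip leading zeros: B7E
= 0xB7E


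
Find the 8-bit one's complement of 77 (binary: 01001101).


Original: 01001101
Invert all bits:
  bit 0: 0 → 1
  bit 1: 1 → 0
  bit 2: 0 → 1
  bit 3: 0 → 1
  bit 4: 1 → 0
  bit 5: 1 → 0
  bit 6: 0 → 1
  bit 7: 1 → 0
= 10110010


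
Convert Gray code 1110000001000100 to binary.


Gray code: 1110000001000100
MSB stays the same: 1
Each subsequent bit = prev_binary XOR current_gray:
  B[1] = 1 XOR 1 = 0
  B[2] = 0 XOR 1 = 1
  B[3] = 1 XOR 0 = 1
  B[4] = 1 XOR 0 = 1
  B[5] = 1 XOR 0 = 1
  B[6] = 1 XOR 0 = 1
  B[7] = 1 XOR 0 = 1
  B[8] = 1 XOR 0 = 1
  B[9] = 1 XOR 1 = 0
  B[10] = 0 XOR 0 = 0
  B[11] = 0 XOR 0 = 0
  B[12] = 0 XOR 0 = 0
  B[13] = 0 XOR 1 = 1
  B[14] = 1 XOR 0 = 1
  B[15] = 1 XOR 0 = 1
= 1011111110000111 (49031 decimal)


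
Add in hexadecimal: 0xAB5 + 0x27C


Align and add column by column (LSB to MSB, each column mod 16 with carry):
  0AB5
+ 027C
  ----
  col 0: 5(5) + C(12) + 0 (carry in) = 17 → 1(1), carry out 1
  col 1: B(11) + 7(7) + 1 (carry in) = 19 → 3(3), carry out 1
  col 2: A(10) + 2(2) + 1 (carry in) = 13 → D(13), carry out 0
  col 3: 0(0) + 0(0) + 0 (carry in) = 0 → 0(0), carry out 0
Reading digits MSB→LSB: 0D31
Strip leading zeros: D31
= 0xD31


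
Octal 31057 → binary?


Each octal digit → 3 binary bits:
  3 = 011
  1 = 001
  0 = 000
  5 = 101
  7 = 111
Concatenate: 011 001 000 101 111
= 011001000101111


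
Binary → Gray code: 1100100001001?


Binary: 1100100001001
Gray code: G = B XOR (B >> 1)
B >> 1 = 0110010000100
1100100001001 XOR 0110010000100:
  1 XOR 0 = 1
  1 XOR 1 = 0
  0 XOR 1 = 1
  0 XOR 0 = 0
  1 XOR 0 = 1
  0 XOR 1 = 1
  0 XOR 0 = 0
  0 XOR 0 = 0
  0 XOR 0 = 0
  1 XOR 0 = 1
  0 XOR 1 = 1
  0 XOR 0 = 0
  1 XOR 0 = 1
= 1010110001101


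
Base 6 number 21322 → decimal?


Positional values (base 6):
  2 × 6^0 = 2 × 1 = 2
  2 × 6^1 = 2 × 6 = 12
  3 × 6^2 = 3 × 36 = 108
  1 × 6^3 = 1 × 216 = 216
  2 × 6^4 = 2 × 1296 = 2592
Sum = 2 + 12 + 108 + 216 + 2592
= 2930


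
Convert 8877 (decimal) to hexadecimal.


Divide by 16 repeatedly:
8877 ÷ 16 = 554 remainder 13 (D)
554 ÷ 16 = 34 remainder 10 (A)
34 ÷ 16 = 2 remainder 2 (2)
2 ÷ 16 = 0 remainder 2 (2)
Reading remainders bottom-up:
= 0x22AD


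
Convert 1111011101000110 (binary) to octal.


Group into 3-bit groups: 001111011101000110
  001 = 1
  111 = 7
  011 = 3
  101 = 5
  000 = 0
  110 = 6
= 0o173506


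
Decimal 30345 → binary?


Divide by 2 repeatedly:
30345 ÷ 2 = 15172 remainder 1
15172 ÷ 2 = 7586 remainder 0
7586 ÷ 2 = 3793 remainder 0
3793 ÷ 2 = 1896 remainder 1
1896 ÷ 2 = 948 remainder 0
948 ÷ 2 = 474 remainder 0
474 ÷ 2 = 237 remainder 0
237 ÷ 2 = 118 remainder 1
118 ÷ 2 = 59 remainder 0
59 ÷ 2 = 29 remainder 1
29 ÷ 2 = 14 remainder 1
14 ÷ 2 = 7 remainder 0
7 ÷ 2 = 3 remainder 1
3 ÷ 2 = 1 remainder 1
1 ÷ 2 = 0 remainder 1
Reading remainders bottom-up:
= 111011010001001


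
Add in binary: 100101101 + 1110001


Align and add column by column (LSB to MSB, carry propagating):
  0100101101
+ 0001110001
  ----------
  col 0: 1 + 1 + 0 (carry in) = 2 → bit 0, carry out 1
  col 1: 0 + 0 + 1 (carry in) = 1 → bit 1, carry out 0
  col 2: 1 + 0 + 0 (carry in) = 1 → bit 1, carry out 0
  col 3: 1 + 0 + 0 (carry in) = 1 → bit 1, carry out 0
  col 4: 0 + 1 + 0 (carry in) = 1 → bit 1, carry out 0
  col 5: 1 + 1 + 0 (carry in) = 2 → bit 0, carry out 1
  col 6: 0 + 1 + 1 (carry in) = 2 → bit 0, carry out 1
  col 7: 0 + 0 + 1 (carry in) = 1 → bit 1, carry out 0
  col 8: 1 + 0 + 0 (carry in) = 1 → bit 1, carry out 0
  col 9: 0 + 0 + 0 (carry in) = 0 → bit 0, carry out 0
Reading bits MSB→LSB: 0110011110
Strip leading zeros: 110011110
= 110011110


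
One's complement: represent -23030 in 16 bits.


Original: 0101100111110110
Invert all bits:
  bit 0: 0 → 1
  bit 1: 1 → 0
  bit 2: 0 → 1
  bit 3: 1 → 0
  bit 4: 1 → 0
  bit 5: 0 → 1
  bit 6: 0 → 1
  bit 7: 1 → 0
  bit 8: 1 → 0
  bit 9: 1 → 0
  bit 10: 1 → 0
  bit 11: 1 → 0
  bit 12: 0 → 1
  bit 13: 1 → 0
  bit 14: 1 → 0
  bit 15: 0 → 1
= 1010011000001001


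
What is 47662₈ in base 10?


Positional values:
Position 0: 2 × 8^0 = 2
Position 1: 6 × 8^1 = 48
Position 2: 6 × 8^2 = 384
Position 3: 7 × 8^3 = 3584
Position 4: 4 × 8^4 = 16384
Sum = 2 + 48 + 384 + 3584 + 16384
= 20402


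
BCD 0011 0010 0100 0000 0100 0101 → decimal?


Each 4-bit group → digit:
  0011 → 3
  0010 → 2
  0100 → 4
  0000 → 0
  0100 → 4
  0101 → 5
= 324045


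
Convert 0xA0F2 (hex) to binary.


Each hex digit → 4 binary bits:
  A = 1010
  0 = 0000
  F = 1111
  2 = 0010
Concatenate: 1010 0000 1111 0010
= 1010000011110010


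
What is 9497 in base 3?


Divide by 3 repeatedly:
9497 ÷ 3 = 3165 remainder 2
3165 ÷ 3 = 1055 remainder 0
1055 ÷ 3 = 351 remainder 2
351 ÷ 3 = 117 remainder 0
117 ÷ 3 = 39 remainder 0
39 ÷ 3 = 13 remainder 0
13 ÷ 3 = 4 remainder 1
4 ÷ 3 = 1 remainder 1
1 ÷ 3 = 0 remainder 1
Reading remainders bottom-up:
= 111000202
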